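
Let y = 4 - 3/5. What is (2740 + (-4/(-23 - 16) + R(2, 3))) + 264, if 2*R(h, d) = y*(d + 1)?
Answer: 587126/195 ≈ 3010.9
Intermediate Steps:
y = 17/5 (y = 4 - 3*⅕ = 4 - ⅗ = 17/5 ≈ 3.4000)
R(h, d) = 17/10 + 17*d/10 (R(h, d) = (17*(d + 1)/5)/2 = (17*(1 + d)/5)/2 = (17/5 + 17*d/5)/2 = 17/10 + 17*d/10)
(2740 + (-4/(-23 - 16) + R(2, 3))) + 264 = (2740 + (-4/(-23 - 16) + (17/10 + (17/10)*3))) + 264 = (2740 + (-4/(-39) + (17/10 + 51/10))) + 264 = (2740 + (-1/39*(-4) + 34/5)) + 264 = (2740 + (4/39 + 34/5)) + 264 = (2740 + 1346/195) + 264 = 535646/195 + 264 = 587126/195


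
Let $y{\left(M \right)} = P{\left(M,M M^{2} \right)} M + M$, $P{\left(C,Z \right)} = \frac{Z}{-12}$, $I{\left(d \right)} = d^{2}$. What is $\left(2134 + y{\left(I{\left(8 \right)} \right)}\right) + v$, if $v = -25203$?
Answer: $- \frac{4263319}{3} \approx -1.4211 \cdot 10^{6}$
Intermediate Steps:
$P{\left(C,Z \right)} = - \frac{Z}{12}$ ($P{\left(C,Z \right)} = Z \left(- \frac{1}{12}\right) = - \frac{Z}{12}$)
$y{\left(M \right)} = M - \frac{M^{4}}{12}$ ($y{\left(M \right)} = - \frac{M M^{2}}{12} M + M = - \frac{M^{3}}{12} M + M = - \frac{M^{4}}{12} + M = M - \frac{M^{4}}{12}$)
$\left(2134 + y{\left(I{\left(8 \right)} \right)}\right) + v = \left(2134 + \left(8^{2} - \frac{\left(8^{2}\right)^{4}}{12}\right)\right) - 25203 = \left(2134 + \left(64 - \frac{64^{4}}{12}\right)\right) - 25203 = \left(2134 + \left(64 - \frac{4194304}{3}\right)\right) - 25203 = \left(2134 - \frac{4194112}{3}\right) - 25203 = - \frac{4187710}{3} - 25203 = - \frac{4263319}{3}$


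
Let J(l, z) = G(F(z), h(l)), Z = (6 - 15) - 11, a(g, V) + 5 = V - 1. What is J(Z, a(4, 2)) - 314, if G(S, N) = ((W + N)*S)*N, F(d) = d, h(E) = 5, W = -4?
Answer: -334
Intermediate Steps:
a(g, V) = -6 + V (a(g, V) = -5 + (V - 1) = -5 + (-1 + V) = -6 + V)
Z = -20 (Z = -9 - 11 = -20)
G(S, N) = N*S*(-4 + N) (G(S, N) = ((-4 + N)*S)*N = (S*(-4 + N))*N = N*S*(-4 + N))
J(l, z) = 5*z (J(l, z) = 5*z*(-4 + 5) = 5*z*1 = 5*z)
J(Z, a(4, 2)) - 314 = 5*(-6 + 2) - 314 = 5*(-4) - 314 = -20 - 314 = -334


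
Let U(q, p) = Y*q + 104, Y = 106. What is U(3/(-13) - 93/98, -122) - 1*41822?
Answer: -26654025/637 ≈ -41843.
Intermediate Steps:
U(q, p) = 104 + 106*q (U(q, p) = 106*q + 104 = 104 + 106*q)
U(3/(-13) - 93/98, -122) - 1*41822 = (104 + 106*(3/(-13) - 93/98)) - 1*41822 = (104 + 106*(3*(-1/13) - 93*1/98)) - 41822 = (104 + 106*(-3/13 - 93/98)) - 41822 = (104 + 106*(-1503/1274)) - 41822 = (104 - 79659/637) - 41822 = -13411/637 - 41822 = -26654025/637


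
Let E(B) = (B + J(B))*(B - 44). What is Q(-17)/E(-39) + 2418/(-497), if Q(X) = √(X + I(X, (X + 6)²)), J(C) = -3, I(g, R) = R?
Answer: -2418/497 + √26/1743 ≈ -4.8623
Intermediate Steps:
E(B) = (-44 + B)*(-3 + B) (E(B) = (B - 3)*(B - 44) = (-3 + B)*(-44 + B) = (-44 + B)*(-3 + B))
Q(X) = √(X + (6 + X)²) (Q(X) = √(X + (X + 6)²) = √(X + (6 + X)²))
Q(-17)/E(-39) + 2418/(-497) = √(-17 + (6 - 17)²)/(132 + (-39)² - 47*(-39)) + 2418/(-497) = √(-17 + (-11)²)/(132 + 1521 + 1833) + 2418*(-1/497) = √(-17 + 121)/3486 - 2418/497 = √104*(1/3486) - 2418/497 = (2*√26)*(1/3486) - 2418/497 = √26/1743 - 2418/497 = -2418/497 + √26/1743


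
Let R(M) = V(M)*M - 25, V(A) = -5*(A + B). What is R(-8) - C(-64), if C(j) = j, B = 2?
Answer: -201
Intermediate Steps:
V(A) = -10 - 5*A (V(A) = -5*(A + 2) = -5*(2 + A) = -10 - 5*A)
R(M) = -25 + M*(-10 - 5*M) (R(M) = (-10 - 5*M)*M - 25 = M*(-10 - 5*M) - 25 = -25 + M*(-10 - 5*M))
R(-8) - C(-64) = (-25 - 5*(-8)*(2 - 8)) - 1*(-64) = (-25 - 5*(-8)*(-6)) + 64 = (-25 - 240) + 64 = -265 + 64 = -201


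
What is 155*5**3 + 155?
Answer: 19530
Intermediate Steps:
155*5**3 + 155 = 155*125 + 155 = 19375 + 155 = 19530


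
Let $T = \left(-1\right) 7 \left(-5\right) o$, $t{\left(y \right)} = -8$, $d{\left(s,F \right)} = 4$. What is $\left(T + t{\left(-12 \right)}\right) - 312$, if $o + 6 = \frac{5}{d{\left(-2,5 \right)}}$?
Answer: $- \frac{1945}{4} \approx -486.25$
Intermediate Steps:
$o = - \frac{19}{4}$ ($o = -6 + \frac{5}{4} = - \frac{19}{4} \approx -4.75$)
$T = - \frac{665}{4}$ ($T = \left(-1\right) 7 \left(-5\right) \left(- \frac{19}{4}\right) = \left(-7\right) \left(-5\right) \left(- \frac{19}{4}\right) = 35 \left(- \frac{19}{4}\right) = - \frac{665}{4} \approx -166.25$)
$\left(T + t{\left(-12 \right)}\right) - 312 = \left(- \frac{665}{4} - 8\right) - 312 = - \frac{697}{4} - 312 = - \frac{1945}{4}$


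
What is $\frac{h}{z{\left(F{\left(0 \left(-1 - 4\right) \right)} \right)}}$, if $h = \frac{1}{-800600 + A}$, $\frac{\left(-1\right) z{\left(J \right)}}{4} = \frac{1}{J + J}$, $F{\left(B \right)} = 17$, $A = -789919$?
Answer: $\frac{17}{3181038} \approx 5.3442 \cdot 10^{-6}$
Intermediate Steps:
$z{\left(J \right)} = - \frac{2}{J}$ ($z{\left(J \right)} = - \frac{4}{J + J} = - \frac{4}{2 J} = - 4 \frac{1}{2 J} = - \frac{2}{J}$)
$h = - \frac{1}{1590519}$ ($h = \frac{1}{-800600 - 789919} = \frac{1}{-1590519} = - \frac{1}{1590519} \approx -6.2873 \cdot 10^{-7}$)
$\frac{h}{z{\left(F{\left(0 \left(-1 - 4\right) \right)} \right)}} = - \frac{1}{1590519 \left(- \frac{2}{17}\right)} = \left(- \frac{1}{1590519}\right) \left(- \frac{17}{2}\right) = \frac{17}{3181038}$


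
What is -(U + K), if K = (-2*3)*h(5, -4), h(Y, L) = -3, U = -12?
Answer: -6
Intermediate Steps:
K = 18 (K = -2*3*(-3) = -6*(-3) = 18)
-(U + K) = -(-12 + 18) = -1*6 = -6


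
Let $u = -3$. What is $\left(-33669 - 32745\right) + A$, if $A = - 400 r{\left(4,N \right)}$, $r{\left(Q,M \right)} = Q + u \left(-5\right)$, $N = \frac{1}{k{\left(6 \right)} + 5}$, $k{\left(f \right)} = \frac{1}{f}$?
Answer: $-74014$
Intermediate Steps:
$N = \frac{6}{31}$ ($N = \frac{1}{\frac{1}{6} + 5} = \frac{1}{\frac{31}{6}} = \frac{6}{31} \approx 0.19355$)
$r{\left(Q,M \right)} = 15 + Q$ ($r{\left(Q,M \right)} = Q - -15 = Q + 15 = 15 + Q$)
$A = -7600$ ($A = - 400 \left(15 + 4\right) = \left(-400\right) 19 = -7600$)
$\left(-33669 - 32745\right) + A = \left(-33669 - 32745\right) - 7600 = -66414 - 7600 = -74014$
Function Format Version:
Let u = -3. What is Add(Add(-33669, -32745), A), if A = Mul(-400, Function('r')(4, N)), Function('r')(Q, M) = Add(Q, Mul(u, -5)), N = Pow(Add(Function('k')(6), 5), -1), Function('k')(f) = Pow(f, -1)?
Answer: -74014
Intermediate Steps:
N = Rational(6, 31) (N = Pow(Add(Pow(6, -1), 5), -1) = Pow(Add(Rational(1, 6), 5), -1) = Pow(Rational(31, 6), -1) = Rational(6, 31) ≈ 0.19355)
Function('r')(Q, M) = Add(15, Q) (Function('r')(Q, M) = Add(Q, Mul(-3, -5)) = Add(Q, 15) = Add(15, Q))
A = -7600 (A = Mul(-400, Add(15, 4)) = Mul(-400, 19) = -7600)
Add(Add(-33669, -32745), A) = Add(Add(-33669, -32745), -7600) = Add(-66414, -7600) = -74014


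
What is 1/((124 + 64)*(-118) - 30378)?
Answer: -1/52562 ≈ -1.9025e-5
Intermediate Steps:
1/((124 + 64)*(-118) - 30378) = 1/(188*(-118) - 30378) = 1/(-22184 - 30378) = 1/(-52562) = -1/52562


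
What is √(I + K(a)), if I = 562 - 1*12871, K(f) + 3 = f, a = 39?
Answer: I*√12273 ≈ 110.78*I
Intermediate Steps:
K(f) = -3 + f
I = -12309 (I = 562 - 12871 = -12309)
√(I + K(a)) = √(-12309 + (-3 + 39)) = √(-12309 + 36) = √(-12273) = I*√12273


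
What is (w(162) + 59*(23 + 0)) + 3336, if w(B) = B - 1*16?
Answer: 4839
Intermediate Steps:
w(B) = -16 + B (w(B) = B - 16 = -16 + B)
(w(162) + 59*(23 + 0)) + 3336 = ((-16 + 162) + 59*(23 + 0)) + 3336 = (146 + 59*23) + 3336 = (146 + 1357) + 3336 = 1503 + 3336 = 4839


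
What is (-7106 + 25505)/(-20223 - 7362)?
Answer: -6133/9195 ≈ -0.66699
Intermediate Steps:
(-7106 + 25505)/(-20223 - 7362) = 18399/(-27585) = 18399*(-1/27585) = -6133/9195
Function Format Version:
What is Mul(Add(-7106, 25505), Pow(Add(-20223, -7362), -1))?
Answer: Rational(-6133, 9195) ≈ -0.66699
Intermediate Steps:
Mul(Add(-7106, 25505), Pow(Add(-20223, -7362), -1)) = Mul(18399, Pow(-27585, -1)) = Mul(18399, Rational(-1, 27585)) = Rational(-6133, 9195)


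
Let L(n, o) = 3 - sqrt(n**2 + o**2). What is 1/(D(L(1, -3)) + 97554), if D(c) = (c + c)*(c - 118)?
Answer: 24221/2346501924 - 14*sqrt(10)/586625481 ≈ 1.0247e-5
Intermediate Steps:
D(c) = 2*c*(-118 + c) (D(c) = (2*c)*(-118 + c) = 2*c*(-118 + c))
1/(D(L(1, -3)) + 97554) = 1/(2*(3 - sqrt(1**2 + (-3)**2))*(-118 + (3 - sqrt(1**2 + (-3)**2))) + 97554) = 1/(2*(3 - sqrt(1 + 9))*(-118 + (3 - sqrt(1 + 9))) + 97554) = 1/(2*(3 - sqrt(10))*(-118 + (3 - sqrt(10))) + 97554) = 1/(2*(3 - sqrt(10))*(-115 - sqrt(10)) + 97554) = 1/(2*(-115 - sqrt(10))*(3 - sqrt(10)) + 97554) = 1/(97554 + 2*(-115 - sqrt(10))*(3 - sqrt(10)))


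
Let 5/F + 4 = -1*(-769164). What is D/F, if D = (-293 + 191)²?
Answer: 1600468128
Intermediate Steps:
F = 1/153832 (F = 5/(-4 - 1*(-769164)) = 5/(-4 + 769164) = 5/769160 = 5*(1/769160) = 1/153832 ≈ 6.5006e-6)
D = 10404 (D = (-102)² = 10404)
D/F = 10404/(1/153832) = 10404*153832 = 1600468128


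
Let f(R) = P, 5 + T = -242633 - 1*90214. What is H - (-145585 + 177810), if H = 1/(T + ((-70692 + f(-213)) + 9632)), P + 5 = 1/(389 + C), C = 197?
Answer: -7438669508811/230835361 ≈ -32225.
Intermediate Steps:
T = -332852 (T = -5 + (-242633 - 1*90214) = -5 + (-242633 - 90214) = -5 - 332847 = -332852)
P = -2929/586 (P = -5 + 1/(389 + 197) = -5 + 1/586 = -2929/586 ≈ -4.9983)
f(R) = -2929/586
H = -586/230835361 (H = 1/(-332852 + ((-70692 - 2929/586) + 9632)) = 1/(-332852 + (-41428441/586 + 9632)) = 1/(-332852 - 35784089/586) = 1/(-230835361/586) = -586/230835361 ≈ -2.5386e-6)
H - (-145585 + 177810) = -586/230835361 - (-145585 + 177810) = -586/230835361 - 1*32225 = -586/230835361 - 32225 = -7438669508811/230835361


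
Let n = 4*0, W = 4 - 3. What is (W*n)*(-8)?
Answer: 0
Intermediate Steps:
W = 1
n = 0
(W*n)*(-8) = (1*0)*(-8) = 0*(-8) = 0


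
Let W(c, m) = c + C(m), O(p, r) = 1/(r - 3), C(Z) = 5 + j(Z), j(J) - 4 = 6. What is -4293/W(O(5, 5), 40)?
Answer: -8586/31 ≈ -276.97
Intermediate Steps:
j(J) = 10 (j(J) = 4 + 6 = 10)
C(Z) = 15 (C(Z) = 5 + 10 = 15)
O(p, r) = 1/(-3 + r)
W(c, m) = 15 + c (W(c, m) = c + 15 = 15 + c)
-4293/W(O(5, 5), 40) = -4293/(15 + 1/(-3 + 5)) = -4293/(15 + 1/2) = -4293/(15 + ½) = -4293/31/2 = -4293*2/31 = -8586/31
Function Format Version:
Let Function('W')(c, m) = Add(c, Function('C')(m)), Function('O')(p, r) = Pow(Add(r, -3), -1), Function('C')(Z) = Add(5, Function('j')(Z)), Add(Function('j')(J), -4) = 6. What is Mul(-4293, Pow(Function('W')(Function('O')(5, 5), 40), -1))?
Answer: Rational(-8586, 31) ≈ -276.97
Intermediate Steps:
Function('j')(J) = 10 (Function('j')(J) = Add(4, 6) = 10)
Function('C')(Z) = 15 (Function('C')(Z) = Add(5, 10) = 15)
Function('O')(p, r) = Pow(Add(-3, r), -1)
Function('W')(c, m) = Add(15, c) (Function('W')(c, m) = Add(c, 15) = Add(15, c))
Mul(-4293, Pow(Function('W')(Function('O')(5, 5), 40), -1)) = Mul(-4293, Pow(Add(15, Pow(Add(-3, 5), -1)), -1)) = Mul(-4293, Pow(Add(15, Pow(2, -1)), -1)) = Mul(-4293, Pow(Add(15, Rational(1, 2)), -1)) = Mul(-4293, Pow(Rational(31, 2), -1)) = Mul(-4293, Rational(2, 31)) = Rational(-8586, 31)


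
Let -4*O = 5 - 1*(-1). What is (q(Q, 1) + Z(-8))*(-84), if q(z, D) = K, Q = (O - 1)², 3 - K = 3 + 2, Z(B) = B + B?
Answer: 1512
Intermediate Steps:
Z(B) = 2*B
O = -3/2 (O = -(5 - 1*(-1))/4 = -(5 + 1)/4 = -¼*6 = -3/2 ≈ -1.5000)
K = -2 (K = 3 - (3 + 2) = 3 - 1*5 = 3 - 5 = -2)
Q = 25/4 (Q = (-3/2 - 1)² = (-5/2)² = 25/4 ≈ 6.2500)
q(z, D) = -2
(q(Q, 1) + Z(-8))*(-84) = (-2 + 2*(-8))*(-84) = (-2 - 16)*(-84) = -18*(-84) = 1512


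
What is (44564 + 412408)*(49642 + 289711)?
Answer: 155074819116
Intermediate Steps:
(44564 + 412408)*(49642 + 289711) = 456972*339353 = 155074819116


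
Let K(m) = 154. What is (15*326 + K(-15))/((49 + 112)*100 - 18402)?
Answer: -2522/1151 ≈ -2.1911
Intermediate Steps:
(15*326 + K(-15))/((49 + 112)*100 - 18402) = (15*326 + 154)/((49 + 112)*100 - 18402) = (4890 + 154)/(161*100 - 18402) = 5044/(16100 - 18402) = 5044/(-2302) = 5044*(-1/2302) = -2522/1151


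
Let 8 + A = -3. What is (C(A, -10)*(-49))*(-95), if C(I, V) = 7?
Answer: 32585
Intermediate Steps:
A = -11 (A = -8 - 3 = -11)
(C(A, -10)*(-49))*(-95) = (7*(-49))*(-95) = -343*(-95) = 32585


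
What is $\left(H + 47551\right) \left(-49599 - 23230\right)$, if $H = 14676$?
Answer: $-4531930183$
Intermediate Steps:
$\left(H + 47551\right) \left(-49599 - 23230\right) = \left(14676 + 47551\right) \left(-49599 - 23230\right) = 62227 \left(-72829\right) = -4531930183$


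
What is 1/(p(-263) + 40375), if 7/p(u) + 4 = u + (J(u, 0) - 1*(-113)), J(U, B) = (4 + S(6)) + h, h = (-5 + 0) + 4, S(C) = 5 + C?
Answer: 20/807499 ≈ 2.4768e-5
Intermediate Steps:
h = -1 (h = -5 + 4 = -1)
J(U, B) = 14 (J(U, B) = (4 + (5 + 6)) - 1 = (4 + 11) - 1 = 15 - 1 = 14)
p(u) = 7/(123 + u) (p(u) = 7/(-4 + (u + (14 - 1*(-113)))) = 7/(-4 + (u + (14 + 113))) = 7/(-4 + (u + 127)) = 7/(-4 + (127 + u)) = 7/(123 + u))
1/(p(-263) + 40375) = 1/(7/(123 - 263) + 40375) = 1/(7/(-140) + 40375) = 1/(7*(-1/140) + 40375) = 1/(-1/20 + 40375) = 1/(807499/20) = 20/807499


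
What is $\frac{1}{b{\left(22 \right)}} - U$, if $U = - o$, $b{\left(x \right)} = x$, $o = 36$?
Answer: $\frac{793}{22} \approx 36.045$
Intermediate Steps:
$U = -36$ ($U = \left(-1\right) 36 = -36$)
$\frac{1}{b{\left(22 \right)}} - U = \frac{1}{22} - -36 = \frac{1}{22} + 36 = \frac{793}{22}$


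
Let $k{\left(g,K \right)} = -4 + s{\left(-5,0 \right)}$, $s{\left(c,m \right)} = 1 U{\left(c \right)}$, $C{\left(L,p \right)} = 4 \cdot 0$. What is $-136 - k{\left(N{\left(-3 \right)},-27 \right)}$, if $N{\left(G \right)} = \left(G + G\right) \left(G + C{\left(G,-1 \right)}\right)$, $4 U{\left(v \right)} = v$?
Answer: $- \frac{523}{4} \approx -130.75$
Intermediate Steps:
$C{\left(L,p \right)} = 0$
$U{\left(v \right)} = \frac{v}{4}$
$N{\left(G \right)} = 2 G^{2}$ ($N{\left(G \right)} = \left(G + G\right) \left(G + 0\right) = 2 G G = 2 G^{2}$)
$s{\left(c,m \right)} = \frac{c}{4}$ ($s{\left(c,m \right)} = 1 \frac{c}{4} = \frac{c}{4}$)
$k{\left(g,K \right)} = - \frac{21}{4}$ ($k{\left(g,K \right)} = -4 + \frac{1}{4} \left(-5\right) = -4 - \frac{5}{4} = - \frac{21}{4}$)
$-136 - k{\left(N{\left(-3 \right)},-27 \right)} = -136 - - \frac{21}{4} = -136 + \frac{21}{4} = - \frac{523}{4}$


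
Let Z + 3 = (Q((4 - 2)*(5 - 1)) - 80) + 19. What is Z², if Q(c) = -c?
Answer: 5184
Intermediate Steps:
Z = -72 (Z = -3 + ((-(4 - 2)*(5 - 1) - 80) + 19) = -3 + ((-2*4 - 80) + 19) = -3 + ((-1*8 - 80) + 19) = -3 + ((-8 - 80) + 19) = -3 + (-88 + 19) = -3 - 69 = -72)
Z² = (-72)² = 5184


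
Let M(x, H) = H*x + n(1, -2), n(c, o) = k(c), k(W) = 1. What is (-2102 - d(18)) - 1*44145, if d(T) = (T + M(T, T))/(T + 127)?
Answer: -6706158/145 ≈ -46249.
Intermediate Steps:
n(c, o) = 1
M(x, H) = 1 + H*x (M(x, H) = H*x + 1 = 1 + H*x)
d(T) = (1 + T + T²)/(127 + T) (d(T) = (T + (1 + T*T))/(T + 127) = (T + (1 + T²))/(127 + T) = (1 + T + T²)/(127 + T))
(-2102 - d(18)) - 1*44145 = (-2102 - (1 + 18 + 18²)/(127 + 18)) - 1*44145 = (-2102 - (1 + 18 + 324)/145) - 44145 = (-2102 - 343/145) - 44145 = -305133/145 - 44145 = -6706158/145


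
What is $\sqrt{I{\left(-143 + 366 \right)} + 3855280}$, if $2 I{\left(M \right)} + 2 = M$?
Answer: $\frac{\sqrt{15421562}}{2} \approx 1963.5$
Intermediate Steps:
$I{\left(M \right)} = -1 + \frac{M}{2}$
$\sqrt{I{\left(-143 + 366 \right)} + 3855280} = \sqrt{\left(-1 + \frac{-143 + 366}{2}\right) + 3855280} = \sqrt{\left(-1 + \frac{1}{2} \cdot 223\right) + 3855280} = \sqrt{\left(-1 + \frac{223}{2}\right) + 3855280} = \sqrt{\frac{221}{2} + 3855280} = \sqrt{\frac{7710781}{2}} = \frac{\sqrt{15421562}}{2}$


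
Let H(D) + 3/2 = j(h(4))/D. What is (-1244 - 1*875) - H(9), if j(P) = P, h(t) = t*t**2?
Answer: -38243/18 ≈ -2124.6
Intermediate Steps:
h(t) = t**3
H(D) = -3/2 + 64/D (H(D) = -3/2 + 4**3/D = -3/2 + 64/D)
(-1244 - 1*875) - H(9) = (-1244 - 1*875) - (-3/2 + 64/9) = (-1244 - 875) - (-3/2 + 64*(1/9)) = -2119 - (-3/2 + 64/9) = -2119 - 1*101/18 = -2119 - 101/18 = -38243/18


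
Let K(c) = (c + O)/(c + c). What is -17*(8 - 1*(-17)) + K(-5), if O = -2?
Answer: -4243/10 ≈ -424.30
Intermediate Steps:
K(c) = (-2 + c)/(2*c) (K(c) = (c - 2)/(c + c) = (-2 + c)/((2*c)) = (-2 + c)*(1/(2*c)) = (-2 + c)/(2*c))
-17*(8 - 1*(-17)) + K(-5) = -17*(8 - 1*(-17)) + (½)*(-2 - 5)/(-5) = -17*(8 + 17) + (½)*(-⅕)*(-7) = -17*25 + 7/10 = -425 + 7/10 = -4243/10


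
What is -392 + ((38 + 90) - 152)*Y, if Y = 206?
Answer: -5336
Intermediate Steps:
-392 + ((38 + 90) - 152)*Y = -392 + ((38 + 90) - 152)*206 = -392 + (128 - 152)*206 = -392 - 24*206 = -392 - 4944 = -5336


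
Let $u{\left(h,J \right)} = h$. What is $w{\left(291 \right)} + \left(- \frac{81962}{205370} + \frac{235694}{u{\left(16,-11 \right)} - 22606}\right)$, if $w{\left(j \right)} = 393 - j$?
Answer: $\frac{21147672412}{231965415} \approx 91.167$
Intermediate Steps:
$w{\left(291 \right)} + \left(- \frac{81962}{205370} + \frac{235694}{u{\left(16,-11 \right)} - 22606}\right) = \left(393 - 291\right) + \left(- \frac{81962}{205370} + \frac{235694}{16 - 22606}\right) = \left(393 - 291\right) + \left(\left(-81962\right) \frac{1}{205370} + \frac{235694}{16 - 22606}\right) = 102 + \left(- \frac{40981}{102685} + \frac{235694}{-22590}\right) = 102 + \left(- \frac{40981}{102685} + 235694 \left(- \frac{1}{22590}\right)\right) = 102 - \frac{2512799918}{231965415} = \frac{21147672412}{231965415}$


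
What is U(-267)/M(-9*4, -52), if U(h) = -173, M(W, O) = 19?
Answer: -173/19 ≈ -9.1053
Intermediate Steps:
U(-267)/M(-9*4, -52) = -173/19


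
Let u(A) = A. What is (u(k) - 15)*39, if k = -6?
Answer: -819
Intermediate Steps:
(u(k) - 15)*39 = (-6 - 15)*39 = -21*39 = -819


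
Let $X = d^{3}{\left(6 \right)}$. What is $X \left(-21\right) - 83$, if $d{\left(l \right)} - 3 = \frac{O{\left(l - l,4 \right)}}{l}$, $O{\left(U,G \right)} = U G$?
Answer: $-650$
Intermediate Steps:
$O{\left(U,G \right)} = G U$
$d{\left(l \right)} = 3$ ($d{\left(l \right)} = 3 + \frac{4 \left(l - l\right)}{l} = 3 + \frac{4 \cdot 0}{l} = 3 + \frac{0}{l} = 3 + 0 = 3$)
$X = 27$ ($X = 3^{3} = 27$)
$X \left(-21\right) - 83 = 27 \left(-21\right) - 83 = -567 - 83 = -650$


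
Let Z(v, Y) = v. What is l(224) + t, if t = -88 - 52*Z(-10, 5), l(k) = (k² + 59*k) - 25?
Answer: 63799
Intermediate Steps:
l(k) = -25 + k² + 59*k
t = 432 (t = -88 - 52*(-10) = -88 + 520 = 432)
l(224) + t = (-25 + 224² + 59*224) + 432 = (-25 + 50176 + 13216) + 432 = 63367 + 432 = 63799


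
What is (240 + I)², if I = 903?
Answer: 1306449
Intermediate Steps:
(240 + I)² = (240 + 903)² = 1143² = 1306449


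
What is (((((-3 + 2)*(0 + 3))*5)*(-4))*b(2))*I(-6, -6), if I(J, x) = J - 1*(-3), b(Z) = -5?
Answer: 900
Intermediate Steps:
I(J, x) = 3 + J (I(J, x) = J + 3 = 3 + J)
(((((-3 + 2)*(0 + 3))*5)*(-4))*b(2))*I(-6, -6) = (((((-3 + 2)*(0 + 3))*5)*(-4))*(-5))*(3 - 6) = (((-1*3*5)*(-4))*(-5))*(-3) = ((-3*5*(-4))*(-5))*(-3) = (-15*(-4)*(-5))*(-3) = (60*(-5))*(-3) = -300*(-3) = 900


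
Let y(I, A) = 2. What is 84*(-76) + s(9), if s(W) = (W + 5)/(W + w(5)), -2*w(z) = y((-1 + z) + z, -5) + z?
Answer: -70196/11 ≈ -6381.5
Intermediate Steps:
w(z) = -1 - z/2 (w(z) = -(2 + z)/2 = -1 - z/2)
s(W) = (5 + W)/(-7/2 + W) (s(W) = (W + 5)/(W + (-1 - ½*5)) = (5 + W)/(W + (-1 - 5/2)) = (5 + W)/(W - 7/2) = (5 + W)/(-7/2 + W))
84*(-76) + s(9) = 84*(-76) + 2*(5 + 9)/(-7 + 2*9) = -6384 + 2*14/(-7 + 18) = -6384 + 2*14/11 = -6384 + 2*(1/11)*14 = -6384 + 28/11 = -70196/11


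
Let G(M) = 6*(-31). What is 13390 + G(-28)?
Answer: 13204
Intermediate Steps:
G(M) = -186
13390 + G(-28) = 13390 - 186 = 13204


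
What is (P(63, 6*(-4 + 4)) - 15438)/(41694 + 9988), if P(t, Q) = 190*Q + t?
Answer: -15375/51682 ≈ -0.29749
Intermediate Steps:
P(t, Q) = t + 190*Q
(P(63, 6*(-4 + 4)) - 15438)/(41694 + 9988) = ((63 + 190*(6*(-4 + 4))) - 15438)/(41694 + 9988) = ((63 + 190*(6*0)) - 15438)/51682 = ((63 + 190*0) - 15438)*(1/51682) = ((63 + 0) - 15438)*(1/51682) = (63 - 15438)*(1/51682) = -15375*1/51682 = -15375/51682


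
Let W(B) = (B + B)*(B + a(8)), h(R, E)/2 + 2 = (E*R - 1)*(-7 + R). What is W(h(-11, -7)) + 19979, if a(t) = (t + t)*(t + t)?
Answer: 13632299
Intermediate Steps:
h(R, E) = -4 + 2*(-1 + E*R)*(-7 + R) (h(R, E) = -4 + 2*((E*R - 1)*(-7 + R)) = -4 + 2*((-1 + E*R)*(-7 + R)) = -4 + 2*(-1 + E*R)*(-7 + R))
a(t) = 4*t² (a(t) = (2*t)*(2*t) = 4*t²)
W(B) = 2*B*(256 + B) (W(B) = (B + B)*(B + 4*8²) = (2*B)*(B + 4*64) = (2*B)*(B + 256) = (2*B)*(256 + B) = 2*B*(256 + B))
W(h(-11, -7)) + 19979 = 2*(10 - 2*(-11) - 14*(-7)*(-11) + 2*(-7)*(-11)²)*(256 + (10 - 2*(-11) - 14*(-7)*(-11) + 2*(-7)*(-11)²)) + 19979 = 2*(10 + 22 - 1078 + 2*(-7)*121)*(256 + (10 + 22 - 1078 + 2*(-7)*121)) + 19979 = 2*(10 + 22 - 1078 - 1694)*(256 + (10 + 22 - 1078 - 1694)) + 19979 = 2*(-2740)*(256 - 2740) + 19979 = 2*(-2740)*(-2484) + 19979 = 13612320 + 19979 = 13632299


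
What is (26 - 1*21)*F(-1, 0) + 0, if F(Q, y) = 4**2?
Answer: 80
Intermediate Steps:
F(Q, y) = 16
(26 - 1*21)*F(-1, 0) + 0 = (26 - 1*21)*16 + 0 = (26 - 21)*16 + 0 = 5*16 + 0 = 80 + 0 = 80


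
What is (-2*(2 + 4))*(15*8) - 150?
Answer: -1590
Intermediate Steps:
(-2*(2 + 4))*(15*8) - 150 = -2*6*120 - 150 = -12*120 - 150 = -1440 - 150 = -1590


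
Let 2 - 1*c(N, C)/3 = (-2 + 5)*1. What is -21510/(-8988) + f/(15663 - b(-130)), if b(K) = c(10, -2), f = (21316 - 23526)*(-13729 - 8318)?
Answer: 1739155235/558754 ≈ 3112.6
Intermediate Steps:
f = 48723870 (f = -2210*(-22047) = 48723870)
c(N, C) = -3 (c(N, C) = 6 - 3*(-2 + 5) = 6 - 9 = -3)
b(K) = -3
-21510/(-8988) + f/(15663 - b(-130)) = -21510/(-8988) + 48723870/(15663 - 1*(-3)) = -21510*(-1/8988) + 48723870/(15663 + 3) = 3585/1498 + 48723870/15666 = 3585/1498 + 48723870*(1/15666) = 3585/1498 + 8120645/2611 = 1739155235/558754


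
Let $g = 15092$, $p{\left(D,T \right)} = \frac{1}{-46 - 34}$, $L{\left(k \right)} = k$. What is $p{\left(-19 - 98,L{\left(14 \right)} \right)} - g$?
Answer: $- \frac{1207361}{80} \approx -15092.0$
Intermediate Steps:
$p{\left(D,T \right)} = - \frac{1}{80}$ ($p{\left(D,T \right)} = \frac{1}{-80} = - \frac{1}{80}$)
$p{\left(-19 - 98,L{\left(14 \right)} \right)} - g = - \frac{1}{80} - 15092 = - \frac{1207361}{80}$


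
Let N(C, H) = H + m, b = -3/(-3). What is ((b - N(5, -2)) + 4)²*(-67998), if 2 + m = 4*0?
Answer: -5507838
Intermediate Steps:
b = 1 (b = -3*(-⅓) = 1)
m = -2 (m = -2 + 4*0 = -2 + 0 = -2)
N(C, H) = -2 + H (N(C, H) = H - 2 = -2 + H)
((b - N(5, -2)) + 4)²*(-67998) = ((1 - (-2 - 2)) + 4)²*(-67998) = ((1 - 1*(-4)) + 4)²*(-67998) = ((1 + 4) + 4)²*(-67998) = (5 + 4)²*(-67998) = 9²*(-67998) = 81*(-67998) = -5507838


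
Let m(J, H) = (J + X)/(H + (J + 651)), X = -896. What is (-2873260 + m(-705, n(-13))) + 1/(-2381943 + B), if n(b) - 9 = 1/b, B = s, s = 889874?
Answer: -2512210820083329/874352434 ≈ -2.8732e+6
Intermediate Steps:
B = 889874
n(b) = 9 + 1/b
m(J, H) = (-896 + J)/(651 + H + J) (m(J, H) = (J - 896)/(H + (J + 651)) = (-896 + J)/(H + (651 + J)) = (-896 + J)/(651 + H + J))
(-2873260 + m(-705, n(-13))) + 1/(-2381943 + B) = (-2873260 + (-896 - 705)/(651 + (9 + 1/(-13)) - 705)) + 1/(-2381943 + 889874) = (-2873260 - 1601/(651 + (9 - 1/13) - 705)) + 1/(-1492069) = (-2873260 - 1601/(651 + 116/13 - 705)) - 1/1492069 = (-2873260 - 1601/(-586/13)) - 1/1492069 = (-2873260 - 13/586*(-1601)) - 1/1492069 = (-2873260 + 20813/586) - 1/1492069 = -1683709547/586 - 1/1492069 = -2512210820083329/874352434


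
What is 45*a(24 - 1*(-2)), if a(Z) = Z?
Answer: 1170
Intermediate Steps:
45*a(24 - 1*(-2)) = 45*(24 - 1*(-2)) = 45*(24 + 2) = 45*26 = 1170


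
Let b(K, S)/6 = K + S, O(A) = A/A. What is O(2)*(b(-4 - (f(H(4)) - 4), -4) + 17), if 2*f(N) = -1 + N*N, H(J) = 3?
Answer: -31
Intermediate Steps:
f(N) = -1/2 + N**2/2 (f(N) = (-1 + N*N)/2 = (-1 + N**2)/2 = -1/2 + N**2/2)
O(A) = 1
b(K, S) = 6*K + 6*S (b(K, S) = 6*(K + S) = 6*K + 6*S)
O(2)*(b(-4 - (f(H(4)) - 4), -4) + 17) = 1*((6*(-4 - ((-1/2 + (1/2)*3**2) - 4)) + 6*(-4)) + 17) = 1*((6*(-4 - ((-1/2 + (1/2)*9) - 4)) - 24) + 17) = 1*((6*(-4 - ((-1/2 + 9/2) - 4)) - 24) + 17) = 1*((6*(-4 - (4 - 4)) - 24) + 17) = 1*((6*(-4 - 1*0) - 24) + 17) = 1*((6*(-4 + 0) - 24) + 17) = 1*((6*(-4) - 24) + 17) = 1*((-24 - 24) + 17) = 1*(-48 + 17) = 1*(-31) = -31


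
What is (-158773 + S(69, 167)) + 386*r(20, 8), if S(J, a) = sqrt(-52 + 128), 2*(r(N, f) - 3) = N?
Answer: -153755 + 2*sqrt(19) ≈ -1.5375e+5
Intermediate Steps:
r(N, f) = 3 + N/2
S(J, a) = 2*sqrt(19) (S(J, a) = sqrt(76) = 2*sqrt(19))
(-158773 + S(69, 167)) + 386*r(20, 8) = (-158773 + 2*sqrt(19)) + 386*(3 + (1/2)*20) = (-158773 + 2*sqrt(19)) + 386*(3 + 10) = (-158773 + 2*sqrt(19)) + 386*13 = (-158773 + 2*sqrt(19)) + 5018 = -153755 + 2*sqrt(19)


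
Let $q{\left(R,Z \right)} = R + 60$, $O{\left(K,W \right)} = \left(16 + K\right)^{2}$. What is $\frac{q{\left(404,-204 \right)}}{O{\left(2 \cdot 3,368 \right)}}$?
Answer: $\frac{116}{121} \approx 0.95868$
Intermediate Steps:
$q{\left(R,Z \right)} = 60 + R$
$\frac{q{\left(404,-204 \right)}}{O{\left(2 \cdot 3,368 \right)}} = \frac{60 + 404}{\left(16 + 2 \cdot 3\right)^{2}} = \frac{464}{\left(16 + 6\right)^{2}} = \frac{464}{22^{2}} = \frac{464}{484} = 464 \cdot \frac{1}{484} = \frac{116}{121}$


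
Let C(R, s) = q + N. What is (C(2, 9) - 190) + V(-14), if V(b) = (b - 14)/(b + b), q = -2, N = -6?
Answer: -197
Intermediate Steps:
V(b) = (-14 + b)/(2*b) (V(b) = (-14 + b)/((2*b)) = (-14 + b)*(1/(2*b)) = (-14 + b)/(2*b))
C(R, s) = -8 (C(R, s) = -2 - 6 = -8)
(C(2, 9) - 190) + V(-14) = (-8 - 190) + (½)*(-14 - 14)/(-14) = -198 + (½)*(-1/14)*(-28) = -198 + 1 = -197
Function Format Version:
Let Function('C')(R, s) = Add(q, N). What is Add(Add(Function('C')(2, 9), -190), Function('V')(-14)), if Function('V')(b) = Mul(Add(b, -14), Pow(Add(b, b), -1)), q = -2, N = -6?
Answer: -197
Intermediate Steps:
Function('V')(b) = Mul(Rational(1, 2), Pow(b, -1), Add(-14, b)) (Function('V')(b) = Mul(Add(-14, b), Pow(Mul(2, b), -1)) = Mul(Add(-14, b), Mul(Rational(1, 2), Pow(b, -1))) = Mul(Rational(1, 2), Pow(b, -1), Add(-14, b)))
Function('C')(R, s) = -8 (Function('C')(R, s) = Add(-2, -6) = -8)
Add(Add(Function('C')(2, 9), -190), Function('V')(-14)) = Add(Add(-8, -190), Mul(Rational(1, 2), Pow(-14, -1), Add(-14, -14))) = Add(-198, Mul(Rational(1, 2), Rational(-1, 14), -28)) = Add(-198, 1) = -197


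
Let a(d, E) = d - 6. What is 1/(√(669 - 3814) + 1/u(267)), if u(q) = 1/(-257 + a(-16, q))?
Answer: -279/80986 - I*√3145/80986 ≈ -0.003445 - 0.00069247*I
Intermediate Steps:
a(d, E) = -6 + d
u(q) = -1/279 (u(q) = 1/(-257 + (-6 - 16)) = 1/(-257 - 22) = 1/(-279) = -1/279)
1/(√(669 - 3814) + 1/u(267)) = 1/(√(669 - 3814) + 1/(-1/279)) = 1/(√(-3145) - 279) = 1/(I*√3145 - 279) = 1/(-279 + I*√3145)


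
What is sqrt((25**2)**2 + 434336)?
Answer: sqrt(824961) ≈ 908.27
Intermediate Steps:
sqrt((25**2)**2 + 434336) = sqrt(625**2 + 434336) = sqrt(390625 + 434336) = sqrt(824961)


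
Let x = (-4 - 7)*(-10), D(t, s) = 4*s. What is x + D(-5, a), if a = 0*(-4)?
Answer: 110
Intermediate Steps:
a = 0
x = 110 (x = -11*(-10) = 110)
x + D(-5, a) = 110 + 4*0 = 110 + 0 = 110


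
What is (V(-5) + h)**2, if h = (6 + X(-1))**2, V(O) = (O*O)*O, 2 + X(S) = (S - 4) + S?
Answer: 14641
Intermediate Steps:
X(S) = -6 + 2*S (X(S) = -2 + ((S - 4) + S) = -2 + ((-4 + S) + S) = -2 + (-4 + 2*S) = -6 + 2*S)
V(O) = O**3 (V(O) = O**2*O = O**3)
h = 4 (h = (6 + (-6 + 2*(-1)))**2 = (6 + (-6 - 2))**2 = (6 - 8)**2 = (-2)**2 = 4)
(V(-5) + h)**2 = ((-5)**3 + 4)**2 = (-125 + 4)**2 = (-121)**2 = 14641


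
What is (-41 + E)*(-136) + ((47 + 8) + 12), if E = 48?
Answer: -885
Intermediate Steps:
(-41 + E)*(-136) + ((47 + 8) + 12) = (-41 + 48)*(-136) + ((47 + 8) + 12) = 7*(-136) + (55 + 12) = -952 + 67 = -885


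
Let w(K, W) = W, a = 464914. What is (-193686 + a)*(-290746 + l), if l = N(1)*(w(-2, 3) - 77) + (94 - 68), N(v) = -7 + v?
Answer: -78730978928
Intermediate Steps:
l = 470 (l = (-7 + 1)*(3 - 77) + (94 - 68) = -6*(-74) + 26 = 444 + 26 = 470)
(-193686 + a)*(-290746 + l) = (-193686 + 464914)*(-290746 + 470) = 271228*(-290276) = -78730978928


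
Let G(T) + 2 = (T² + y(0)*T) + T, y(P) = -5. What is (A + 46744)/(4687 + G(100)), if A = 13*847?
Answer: 11551/2857 ≈ 4.0431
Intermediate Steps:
G(T) = -2 + T² - 4*T (G(T) = -2 + ((T² - 5*T) + T) = -2 + (T² - 4*T) = -2 + T² - 4*T)
A = 11011
(A + 46744)/(4687 + G(100)) = (11011 + 46744)/(4687 + (-2 + 100² - 4*100)) = 57755/(4687 + (-2 + 10000 - 400)) = 57755/(4687 + 9598) = 57755/14285 = 57755*(1/14285) = 11551/2857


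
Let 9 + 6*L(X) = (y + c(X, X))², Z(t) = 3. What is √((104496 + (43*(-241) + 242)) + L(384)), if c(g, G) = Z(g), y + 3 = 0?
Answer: √377494/2 ≈ 307.20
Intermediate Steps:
y = -3 (y = -3 + 0 = -3)
c(g, G) = 3
L(X) = -3/2 (L(X) = -3/2 + (-3 + 3)²/6 = -3/2 + (⅙)*0² = -3/2 + (⅙)*0 = -3/2 + 0 = -3/2)
√((104496 + (43*(-241) + 242)) + L(384)) = √((104496 + (43*(-241) + 242)) - 3/2) = √((104496 + (-10363 + 242)) - 3/2) = √((104496 - 10121) - 3/2) = √(94375 - 3/2) = √(188747/2) = √377494/2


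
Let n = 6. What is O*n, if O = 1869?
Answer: 11214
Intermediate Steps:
O*n = 1869*6 = 11214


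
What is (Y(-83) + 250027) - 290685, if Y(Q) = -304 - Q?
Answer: -40879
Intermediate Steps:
(Y(-83) + 250027) - 290685 = ((-304 - 1*(-83)) + 250027) - 290685 = ((-304 + 83) + 250027) - 290685 = (-221 + 250027) - 290685 = 249806 - 290685 = -40879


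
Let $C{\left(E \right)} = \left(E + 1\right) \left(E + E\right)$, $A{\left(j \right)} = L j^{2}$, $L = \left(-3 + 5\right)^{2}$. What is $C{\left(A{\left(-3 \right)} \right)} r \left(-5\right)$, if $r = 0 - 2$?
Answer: $26640$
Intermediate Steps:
$L = 4$ ($L = 2^{2} = 4$)
$r = -2$ ($r = 0 - 2 = -2$)
$A{\left(j \right)} = 4 j^{2}$
$C{\left(E \right)} = 2 E \left(1 + E\right)$ ($C{\left(E \right)} = \left(1 + E\right) 2 E = 2 E \left(1 + E\right)$)
$C{\left(A{\left(-3 \right)} \right)} r \left(-5\right) = 2 \cdot 4 \left(-3\right)^{2} \left(1 + 4 \left(-3\right)^{2}\right) \left(-2\right) \left(-5\right) = 2 \cdot 4 \cdot 9 \left(1 + 4 \cdot 9\right) \left(-2\right) \left(-5\right) = 2 \cdot 36 \left(1 + 36\right) \left(-2\right) \left(-5\right) = 2 \cdot 36 \cdot 37 \left(-2\right) \left(-5\right) = 2664 \left(-2\right) \left(-5\right) = \left(-5328\right) \left(-5\right) = 26640$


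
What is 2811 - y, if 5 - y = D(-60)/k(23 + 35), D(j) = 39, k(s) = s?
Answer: 162787/58 ≈ 2806.7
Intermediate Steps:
y = 251/58 (y = 5 - 39/(23 + 35) = 5 - 39/58 = 251/58 ≈ 4.3276)
2811 - y = 2811 - 1*251/58 = 2811 - 251/58 = 162787/58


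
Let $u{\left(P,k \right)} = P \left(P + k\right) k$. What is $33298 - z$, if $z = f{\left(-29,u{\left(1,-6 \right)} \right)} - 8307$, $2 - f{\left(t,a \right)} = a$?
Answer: $41633$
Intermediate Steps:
$u{\left(P,k \right)} = P k \left(P + k\right)$
$f{\left(t,a \right)} = 2 - a$
$z = -8335$ ($z = \left(2 - 1 \left(-6\right) \left(1 - 6\right)\right) - 8307 = \left(2 - 1 \left(-6\right) \left(-5\right)\right) - 8307 = \left(2 - 30\right) - 8307 = -28 - 8307 = -8335$)
$33298 - z = 33298 - -8335 = 33298 + 8335 = 41633$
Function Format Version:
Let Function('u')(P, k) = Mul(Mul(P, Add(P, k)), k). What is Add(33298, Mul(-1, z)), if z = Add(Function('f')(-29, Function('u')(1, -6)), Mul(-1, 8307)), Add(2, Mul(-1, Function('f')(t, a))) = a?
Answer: 41633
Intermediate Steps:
Function('u')(P, k) = Mul(P, k, Add(P, k))
Function('f')(t, a) = Add(2, Mul(-1, a))
z = -8335 (z = Add(Add(2, Mul(-1, Mul(1, -6, Add(1, -6)))), Mul(-1, 8307)) = Add(Add(2, Mul(-1, Mul(1, -6, -5))), -8307) = Add(Add(2, Mul(-1, 30)), -8307) = Add(Add(2, -30), -8307) = Add(-28, -8307) = -8335)
Add(33298, Mul(-1, z)) = Add(33298, Mul(-1, -8335)) = Add(33298, 8335) = 41633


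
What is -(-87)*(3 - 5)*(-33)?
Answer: 5742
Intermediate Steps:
-(-87)*(3 - 5)*(-33) = -(-87)*(-2)*(-33) = -29*6*(-33) = -174*(-33) = 5742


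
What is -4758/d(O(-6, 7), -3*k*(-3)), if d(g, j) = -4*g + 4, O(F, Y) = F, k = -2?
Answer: -2379/14 ≈ -169.93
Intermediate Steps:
d(g, j) = 4 - 4*g
-4758/d(O(-6, 7), -3*k*(-3)) = -4758/(4 - 4*(-6)) = -4758/(4 + 24) = -4758/28 = -4758*1/28 = -2379/14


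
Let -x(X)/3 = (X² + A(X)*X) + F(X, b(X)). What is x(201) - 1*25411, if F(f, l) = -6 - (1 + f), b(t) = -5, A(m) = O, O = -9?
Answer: -140563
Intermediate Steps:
A(m) = -9
F(f, l) = -7 - f (F(f, l) = -6 + (-1 - f) = -7 - f)
x(X) = 21 - 3*X² + 30*X (x(X) = -3*((X² - 9*X) + (-7 - X)) = -3*(-7 + X² - 10*X) = 21 - 3*X² + 30*X)
x(201) - 1*25411 = (21 - 3*201² + 30*201) - 1*25411 = (21 - 3*40401 + 6030) - 25411 = (21 - 121203 + 6030) - 25411 = -115152 - 25411 = -140563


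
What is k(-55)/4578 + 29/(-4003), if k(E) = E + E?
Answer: -286546/9162867 ≈ -0.031273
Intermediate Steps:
k(E) = 2*E
k(-55)/4578 + 29/(-4003) = (2*(-55))/4578 + 29/(-4003) = -110*1/4578 + 29*(-1/4003) = -55/2289 - 29/4003 = -286546/9162867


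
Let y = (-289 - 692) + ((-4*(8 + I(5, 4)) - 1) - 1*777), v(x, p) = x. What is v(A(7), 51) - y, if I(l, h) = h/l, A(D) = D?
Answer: 9006/5 ≈ 1801.2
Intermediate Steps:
y = -8971/5 (y = (-289 - 692) + ((-4*(8 + 4/5) - 1) - 1*777) = -981 + ((-4*(8 + 4*(1/5)) - 1) - 777) = -981 + ((-4*(8 + 4/5) - 1) - 777) = -981 + ((-4*44/5 - 1) - 777) = -981 + ((-176/5 - 1) - 777) = -981 + (-181/5 - 777) = -981 - 4066/5 = -8971/5 ≈ -1794.2)
v(A(7), 51) - y = 7 - 1*(-8971/5) = 7 + 8971/5 = 9006/5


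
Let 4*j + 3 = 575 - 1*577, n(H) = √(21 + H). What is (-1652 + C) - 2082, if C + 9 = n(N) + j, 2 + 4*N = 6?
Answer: -14977/4 + √22 ≈ -3739.6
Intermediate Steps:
N = 1 (N = -½ + (¼)*6 = -½ + 3/2 = 1)
j = -5/4 (j = -¾ + (575 - 1*577)/4 = -¾ + (575 - 577)/4 = -¾ + (¼)*(-2) = -¾ - ½ = -5/4 ≈ -1.2500)
C = -41/4 + √22 (C = -9 + (√(21 + 1) - 5/4) = -9 + (√22 - 5/4) = -9 + (-5/4 + √22) = -41/4 + √22 ≈ -5.5596)
(-1652 + C) - 2082 = (-1652 + (-41/4 + √22)) - 2082 = (-6649/4 + √22) - 2082 = -14977/4 + √22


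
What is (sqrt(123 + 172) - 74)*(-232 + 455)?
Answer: -16502 + 223*sqrt(295) ≈ -12672.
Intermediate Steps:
(sqrt(123 + 172) - 74)*(-232 + 455) = (sqrt(295) - 74)*223 = (-74 + sqrt(295))*223 = -16502 + 223*sqrt(295)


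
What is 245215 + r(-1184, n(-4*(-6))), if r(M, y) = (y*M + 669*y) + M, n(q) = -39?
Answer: 264116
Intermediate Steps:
r(M, y) = M + 669*y + M*y (r(M, y) = (M*y + 669*y) + M = (669*y + M*y) + M = M + 669*y + M*y)
245215 + r(-1184, n(-4*(-6))) = 245215 + (-1184 + 669*(-39) - 1184*(-39)) = 245215 + (-1184 - 26091 + 46176) = 245215 + 18901 = 264116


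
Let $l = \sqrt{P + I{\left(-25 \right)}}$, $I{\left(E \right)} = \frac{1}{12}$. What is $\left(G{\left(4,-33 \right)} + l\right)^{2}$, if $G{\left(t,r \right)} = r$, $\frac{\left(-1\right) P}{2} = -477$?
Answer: $\frac{24517}{12} - 1177 \sqrt{3} \approx 4.4595$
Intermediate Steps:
$P = 954$ ($P = \left(-2\right) \left(-477\right) = 954$)
$I{\left(E \right)} = \frac{1}{12}$
$l = \frac{107 \sqrt{3}}{6}$ ($l = \sqrt{954 + \frac{1}{12}} = \sqrt{\frac{11449}{12}} = \frac{107 \sqrt{3}}{6} \approx 30.888$)
$\left(G{\left(4,-33 \right)} + l\right)^{2} = \left(-33 + \frac{107 \sqrt{3}}{6}\right)^{2}$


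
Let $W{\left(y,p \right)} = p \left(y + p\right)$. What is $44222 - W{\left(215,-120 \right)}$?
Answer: $55622$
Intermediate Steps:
$W{\left(y,p \right)} = p \left(p + y\right)$
$44222 - W{\left(215,-120 \right)} = 44222 - - 120 \left(-120 + 215\right) = 44222 - \left(-120\right) 95 = 44222 - -11400 = 44222 + 11400 = 55622$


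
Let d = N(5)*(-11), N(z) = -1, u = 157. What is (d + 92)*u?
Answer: 16171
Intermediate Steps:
d = 11 (d = -1*(-11) = 11)
(d + 92)*u = (11 + 92)*157 = 103*157 = 16171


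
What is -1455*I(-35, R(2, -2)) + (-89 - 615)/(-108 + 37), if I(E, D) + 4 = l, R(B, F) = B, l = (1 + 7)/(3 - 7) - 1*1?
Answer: 723839/71 ≈ 10195.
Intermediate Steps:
l = -3 (l = 8/(-4) - 1 = 8*(-¼) - 1 = -2 - 1 = -3)
I(E, D) = -7 (I(E, D) = -4 - 3 = -7)
-1455*I(-35, R(2, -2)) + (-89 - 615)/(-108 + 37) = -1455*(-7) + (-89 - 615)/(-108 + 37) = 10185 - 704/(-71) = 10185 - 704*(-1/71) = 10185 + 704/71 = 723839/71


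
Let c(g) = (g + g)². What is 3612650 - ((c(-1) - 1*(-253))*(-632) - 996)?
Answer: 3776070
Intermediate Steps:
c(g) = 4*g² (c(g) = (2*g)² = 4*g²)
3612650 - ((c(-1) - 1*(-253))*(-632) - 996) = 3612650 - ((4*(-1)² - 1*(-253))*(-632) - 996) = 3612650 - ((4*1 + 253)*(-632) - 996) = 3612650 - ((4 + 253)*(-632) - 996) = 3612650 - (257*(-632) - 996) = 3612650 - (-162424 - 996) = 3612650 - 1*(-163420) = 3612650 + 163420 = 3776070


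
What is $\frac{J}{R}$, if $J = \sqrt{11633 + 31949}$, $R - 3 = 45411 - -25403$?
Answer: $\frac{\sqrt{43582}}{70817} \approx 0.0029479$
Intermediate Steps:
$R = 70817$ ($R = 3 + \left(45411 - -25403\right) = 3 + \left(45411 + 25403\right) = 3 + 70814 = 70817$)
$J = \sqrt{43582} \approx 208.76$
$\frac{J}{R} = \frac{\sqrt{43582}}{70817}$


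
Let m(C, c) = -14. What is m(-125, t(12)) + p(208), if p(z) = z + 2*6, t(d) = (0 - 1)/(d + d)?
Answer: 206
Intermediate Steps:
t(d) = -1/(2*d)
p(z) = 12 + z (p(z) = z + 12 = 12 + z)
m(-125, t(12)) + p(208) = -14 + (12 + 208) = -14 + 220 = 206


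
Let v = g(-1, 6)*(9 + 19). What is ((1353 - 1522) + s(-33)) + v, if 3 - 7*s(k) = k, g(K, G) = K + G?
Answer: -167/7 ≈ -23.857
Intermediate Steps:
g(K, G) = G + K
s(k) = 3/7 - k/7
v = 140 (v = (6 - 1)*(9 + 19) = 5*28 = 140)
((1353 - 1522) + s(-33)) + v = ((1353 - 1522) + (3/7 - ⅐*(-33))) + 140 = (-169 + (3/7 + 33/7)) + 140 = (-169 + 36/7) + 140 = -1147/7 + 140 = -167/7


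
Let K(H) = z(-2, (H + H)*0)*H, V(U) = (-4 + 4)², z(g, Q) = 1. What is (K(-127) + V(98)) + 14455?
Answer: 14328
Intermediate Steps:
V(U) = 0 (V(U) = 0² = 0)
K(H) = H (K(H) = 1*H = H)
(K(-127) + V(98)) + 14455 = (-127 + 0) + 14455 = -127 + 14455 = 14328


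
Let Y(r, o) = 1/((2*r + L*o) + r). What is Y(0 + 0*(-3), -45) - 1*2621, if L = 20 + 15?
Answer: -4128076/1575 ≈ -2621.0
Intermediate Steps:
L = 35
Y(r, o) = 1/(3*r + 35*o) (Y(r, o) = 1/((2*r + 35*o) + r) = 1/(3*r + 35*o))
Y(0 + 0*(-3), -45) - 1*2621 = 1/(3*(0 + 0*(-3)) + 35*(-45)) - 1*2621 = 1/(3*(0 + 0) - 1575) - 2621 = 1/(3*0 - 1575) - 2621 = 1/(0 - 1575) - 2621 = 1/(-1575) - 2621 = -1/1575 - 2621 = -4128076/1575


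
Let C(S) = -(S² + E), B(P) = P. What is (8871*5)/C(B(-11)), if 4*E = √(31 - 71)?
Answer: -10733910/29287 + 44355*I*√10/29287 ≈ -366.51 + 4.7893*I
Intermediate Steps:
E = I*√10/2 (E = √(31 - 71)/4 = √(-40)/4 = (2*I*√10)/4 = I*√10/2 ≈ 1.5811*I)
C(S) = -S² - I*√10/2 (C(S) = -(S² + I*√10/2) = -S² - I*√10/2)
(8871*5)/C(B(-11)) = (8871*5)/(-1*(-11)² - I*√10/2) = 44355/(-1*121 - I*√10/2) = 44355/(-121 - I*√10/2)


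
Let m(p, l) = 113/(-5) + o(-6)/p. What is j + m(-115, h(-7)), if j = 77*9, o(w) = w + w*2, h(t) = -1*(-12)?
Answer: 77114/115 ≈ 670.56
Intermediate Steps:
h(t) = 12
o(w) = 3*w (o(w) = w + 2*w = 3*w)
j = 693
m(p, l) = -113/5 - 18/p (m(p, l) = 113/(-5) + (3*(-6))/p = 113*(-⅕) - 18/p = -113/5 - 18/p)
j + m(-115, h(-7)) = 693 + (-113/5 - 18/(-115)) = 693 + (-113/5 - 18*(-1/115)) = 693 + (-113/5 + 18/115) = 693 - 2581/115 = 77114/115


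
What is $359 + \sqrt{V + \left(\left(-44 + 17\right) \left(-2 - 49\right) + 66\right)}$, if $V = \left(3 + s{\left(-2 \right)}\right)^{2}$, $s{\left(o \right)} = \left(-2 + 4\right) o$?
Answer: $397$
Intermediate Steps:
$s{\left(o \right)} = 2 o$
$V = 1$ ($V = \left(3 + 2 \left(-2\right)\right)^{2} = \left(3 - 4\right)^{2} = \left(-1\right)^{2} = 1$)
$359 + \sqrt{V + \left(\left(-44 + 17\right) \left(-2 - 49\right) + 66\right)} = 359 + \sqrt{1 + \left(\left(-44 + 17\right) \left(-2 - 49\right) + 66\right)} = 359 + \sqrt{1 + \left(\left(-27\right) \left(-51\right) + 66\right)} = 359 + \sqrt{1 + \left(1377 + 66\right)} = 359 + \sqrt{1 + 1443} = 359 + \sqrt{1444} = 359 + 38 = 397$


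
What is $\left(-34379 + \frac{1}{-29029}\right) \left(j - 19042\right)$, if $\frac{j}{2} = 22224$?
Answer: $- \frac{25354882924752}{29029} \approx -8.7343 \cdot 10^{8}$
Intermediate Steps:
$j = 44448$ ($j = 2 \cdot 22224 = 44448$)
$\left(-34379 + \frac{1}{-29029}\right) \left(j - 19042\right) = \left(-34379 + \frac{1}{-29029}\right) \left(44448 - 19042\right) = \left(-34379 - \frac{1}{29029}\right) 25406 = \left(- \frac{997987992}{29029}\right) 25406 = - \frac{25354882924752}{29029}$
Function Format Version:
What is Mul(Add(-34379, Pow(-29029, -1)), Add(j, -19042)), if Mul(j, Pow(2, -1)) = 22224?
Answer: Rational(-25354882924752, 29029) ≈ -8.7343e+8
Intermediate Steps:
j = 44448 (j = Mul(2, 22224) = 44448)
Mul(Add(-34379, Pow(-29029, -1)), Add(j, -19042)) = Mul(Add(-34379, Pow(-29029, -1)), Add(44448, -19042)) = Mul(Add(-34379, Rational(-1, 29029)), 25406) = Mul(Rational(-997987992, 29029), 25406) = Rational(-25354882924752, 29029)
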